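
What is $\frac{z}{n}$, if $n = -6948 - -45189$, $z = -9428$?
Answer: $- \frac{9428}{38241} \approx -0.24654$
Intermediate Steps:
$n = 38241$ ($n = -6948 + 45189 = 38241$)
$\frac{z}{n} = - \frac{9428}{38241}$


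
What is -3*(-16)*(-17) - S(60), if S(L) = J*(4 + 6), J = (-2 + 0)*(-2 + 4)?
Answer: -776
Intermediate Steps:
J = -4 (J = -2*2 = -4)
S(L) = -40 (S(L) = -4*(4 + 6) = -4*10 = -40)
-3*(-16)*(-17) - S(60) = -3*(-16)*(-17) - 1*(-40) = 48*(-17) + 40 = -816 + 40 = -776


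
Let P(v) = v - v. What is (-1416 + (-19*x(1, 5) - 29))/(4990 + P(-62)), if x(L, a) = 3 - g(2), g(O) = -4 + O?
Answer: -154/499 ≈ -0.30862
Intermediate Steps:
x(L, a) = 5 (x(L, a) = 3 - (-4 + 2) = 3 - 1*(-2) = 3 + 2 = 5)
P(v) = 0
(-1416 + (-19*x(1, 5) - 29))/(4990 + P(-62)) = (-1416 + (-19*5 - 29))/(4990 + 0) = (-1416 + (-95 - 29))/4990 = (-1416 - 124)*(1/4990) = -1540*1/4990 = -154/499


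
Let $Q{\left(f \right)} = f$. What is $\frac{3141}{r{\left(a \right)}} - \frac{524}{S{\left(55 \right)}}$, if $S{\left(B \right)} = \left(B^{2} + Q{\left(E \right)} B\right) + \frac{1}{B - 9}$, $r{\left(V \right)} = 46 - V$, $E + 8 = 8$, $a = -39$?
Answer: $\frac{435024451}{11827835} \approx 36.78$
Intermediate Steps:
$E = 0$ ($E = -8 + 8 = 0$)
$S{\left(B \right)} = B^{2} + \frac{1}{-9 + B}$ ($S{\left(B \right)} = \left(B^{2} + 0 B\right) + \frac{1}{B - 9} = \left(B^{2} + 0\right) + \frac{1}{B - 9} = B^{2} + \frac{1}{-9 + B}$)
$\frac{3141}{r{\left(a \right)}} - \frac{524}{S{\left(55 \right)}} = \frac{3141}{46 - -39} - \frac{524}{\frac{1}{-9 + 55} \left(1 + 55^{3} - 9 \cdot 55^{2}\right)} = \frac{3141}{46 + 39} - \frac{524}{\frac{1}{46} \left(1 + 166375 - 27225\right)} = \frac{3141}{85} - \frac{524}{\frac{1}{46} \left(1 + 166375 - 27225\right)} = 3141 \cdot \frac{1}{85} - \frac{524}{\frac{1}{46} \cdot 139151} = \frac{3141}{85} - \frac{524}{\frac{139151}{46}} = \frac{3141}{85} - \frac{24104}{139151} = \frac{435024451}{11827835}$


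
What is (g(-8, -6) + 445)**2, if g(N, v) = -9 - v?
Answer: 195364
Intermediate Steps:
(g(-8, -6) + 445)**2 = ((-9 - 1*(-6)) + 445)**2 = ((-9 + 6) + 445)**2 = (-3 + 445)**2 = 442**2 = 195364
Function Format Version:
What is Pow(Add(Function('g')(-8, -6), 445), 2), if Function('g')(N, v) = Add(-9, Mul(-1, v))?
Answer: 195364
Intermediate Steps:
Pow(Add(Function('g')(-8, -6), 445), 2) = Pow(Add(Add(-9, Mul(-1, -6)), 445), 2) = Pow(Add(Add(-9, 6), 445), 2) = Pow(Add(-3, 445), 2) = Pow(442, 2) = 195364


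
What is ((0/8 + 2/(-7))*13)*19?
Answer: -494/7 ≈ -70.571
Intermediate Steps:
((0/8 + 2/(-7))*13)*19 = ((0*(1/8) + 2*(-1/7))*13)*19 = ((0 - 2/7)*13)*19 = -2/7*13*19 = -26/7*19 = -494/7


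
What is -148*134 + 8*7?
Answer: -19776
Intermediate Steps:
-148*134 + 8*7 = -19832 + 56 = -19776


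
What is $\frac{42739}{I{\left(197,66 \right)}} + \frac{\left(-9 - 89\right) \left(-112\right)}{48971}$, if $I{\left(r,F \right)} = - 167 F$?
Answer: $- \frac{1971994097}{539758362} \approx -3.6535$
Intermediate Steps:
$\frac{42739}{I{\left(197,66 \right)}} + \frac{\left(-9 - 89\right) \left(-112\right)}{48971} = \frac{42739}{\left(-167\right) 66} + \frac{\left(-9 - 89\right) \left(-112\right)}{48971} = \frac{42739}{-11022} + \left(-98\right) \left(-112\right) \frac{1}{48971} = 42739 \left(- \frac{1}{11022}\right) + 10976 \cdot \frac{1}{48971} = - \frac{42739}{11022} + \frac{10976}{48971} = - \frac{1971994097}{539758362}$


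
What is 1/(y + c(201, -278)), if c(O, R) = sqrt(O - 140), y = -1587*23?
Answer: -36501/1332322940 - sqrt(61)/1332322940 ≈ -2.7402e-5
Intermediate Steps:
y = -36501
c(O, R) = sqrt(-140 + O)
1/(y + c(201, -278)) = 1/(-36501 + sqrt(-140 + 201)) = 1/(-36501 + sqrt(61))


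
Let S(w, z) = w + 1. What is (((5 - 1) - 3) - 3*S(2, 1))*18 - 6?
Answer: -150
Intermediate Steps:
S(w, z) = 1 + w
(((5 - 1) - 3) - 3*S(2, 1))*18 - 6 = (((5 - 1) - 3) - 3*(1 + 2))*18 - 6 = ((4 - 3) - 3*3)*18 - 6 = (1 - 9)*18 - 6 = -8*18 - 6 = -144 - 6 = -150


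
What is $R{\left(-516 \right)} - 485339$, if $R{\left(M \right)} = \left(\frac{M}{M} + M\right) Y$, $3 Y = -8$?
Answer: $- \frac{1451897}{3} \approx -4.8397 \cdot 10^{5}$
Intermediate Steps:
$Y = - \frac{8}{3}$ ($Y = \frac{1}{3} \left(-8\right) = - \frac{8}{3} \approx -2.6667$)
$R{\left(M \right)} = - \frac{8}{3} - \frac{8 M}{3}$ ($R{\left(M \right)} = \left(\frac{M}{M} + M\right) \left(- \frac{8}{3}\right) = \left(1 + M\right) \left(- \frac{8}{3}\right) = - \frac{8}{3} - \frac{8 M}{3}$)
$R{\left(-516 \right)} - 485339 = \left(- \frac{8}{3} - -1376\right) - 485339 = \left(- \frac{8}{3} + 1376\right) - 485339 = \frac{4120}{3} - 485339 = - \frac{1451897}{3}$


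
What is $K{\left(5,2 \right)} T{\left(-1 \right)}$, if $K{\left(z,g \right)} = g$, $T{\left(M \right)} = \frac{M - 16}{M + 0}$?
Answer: $34$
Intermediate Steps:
$T{\left(M \right)} = \frac{-16 + M}{M}$
$K{\left(5,2 \right)} T{\left(-1 \right)} = 2 \frac{-16 - 1}{-1} = 2 \left(\left(-1\right) \left(-17\right)\right) = 2 \cdot 17 = 34$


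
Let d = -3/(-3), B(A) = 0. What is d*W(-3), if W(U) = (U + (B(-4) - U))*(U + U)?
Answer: 0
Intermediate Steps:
d = 1 (d = -3*(-⅓) = 1)
W(U) = 0 (W(U) = (U + (0 - U))*(U + U) = (U - U)*(2*U) = 0*(2*U) = 0)
d*W(-3) = 1*0 = 0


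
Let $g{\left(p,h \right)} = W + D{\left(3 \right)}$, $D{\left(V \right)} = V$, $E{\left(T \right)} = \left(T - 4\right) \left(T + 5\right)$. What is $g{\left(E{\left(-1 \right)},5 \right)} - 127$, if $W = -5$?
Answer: $-129$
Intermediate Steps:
$E{\left(T \right)} = \left(-4 + T\right) \left(5 + T\right)$
$g{\left(p,h \right)} = -2$ ($g{\left(p,h \right)} = -5 + 3 = -2$)
$g{\left(E{\left(-1 \right)},5 \right)} - 127 = -2 - 127 = -129$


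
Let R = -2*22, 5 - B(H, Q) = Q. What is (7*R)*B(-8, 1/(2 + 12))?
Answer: -1518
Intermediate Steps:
B(H, Q) = 5 - Q
R = -44
(7*R)*B(-8, 1/(2 + 12)) = (7*(-44))*(5 - 1/(2 + 12)) = -308*(5 - 1/14) = -308*69/14 = -1518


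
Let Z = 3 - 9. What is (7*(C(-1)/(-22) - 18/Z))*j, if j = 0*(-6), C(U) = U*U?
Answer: 0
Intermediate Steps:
C(U) = U**2
Z = -6
j = 0
(7*(C(-1)/(-22) - 18/Z))*j = (7*((-1)**2/(-22) - 18/(-6)))*0 = (7*(1*(-1/22) - 18*(-1/6)))*0 = (7*(-1/22 + 3))*0 = (7*(65/22))*0 = (455/22)*0 = 0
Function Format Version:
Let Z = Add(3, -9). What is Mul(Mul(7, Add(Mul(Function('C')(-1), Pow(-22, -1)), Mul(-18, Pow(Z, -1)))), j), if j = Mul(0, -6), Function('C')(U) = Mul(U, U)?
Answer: 0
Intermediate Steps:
Function('C')(U) = Pow(U, 2)
Z = -6
j = 0
Mul(Mul(7, Add(Mul(Function('C')(-1), Pow(-22, -1)), Mul(-18, Pow(Z, -1)))), j) = Mul(Mul(7, Add(Mul(Pow(-1, 2), Pow(-22, -1)), Mul(-18, Pow(-6, -1)))), 0) = Mul(Mul(7, Add(Mul(1, Rational(-1, 22)), Mul(-18, Rational(-1, 6)))), 0) = Mul(Mul(7, Add(Rational(-1, 22), 3)), 0) = Mul(Mul(7, Rational(65, 22)), 0) = Mul(Rational(455, 22), 0) = 0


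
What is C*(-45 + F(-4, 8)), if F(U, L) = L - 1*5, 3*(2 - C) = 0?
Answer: -84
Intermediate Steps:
C = 2 (C = 2 - ⅓*0 = 2 + 0 = 2)
F(U, L) = -5 + L (F(U, L) = L - 5 = -5 + L)
C*(-45 + F(-4, 8)) = 2*(-45 + (-5 + 8)) = 2*(-45 + 3) = 2*(-42) = -84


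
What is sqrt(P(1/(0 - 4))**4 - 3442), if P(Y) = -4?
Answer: 3*I*sqrt(354) ≈ 56.445*I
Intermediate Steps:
sqrt(P(1/(0 - 4))**4 - 3442) = sqrt((-4)**4 - 3442) = sqrt(256 - 3442) = sqrt(-3186) = 3*I*sqrt(354)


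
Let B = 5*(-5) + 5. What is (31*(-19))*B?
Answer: 11780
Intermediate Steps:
B = -20 (B = -25 + 5 = -20)
(31*(-19))*B = (31*(-19))*(-20) = -589*(-20) = 11780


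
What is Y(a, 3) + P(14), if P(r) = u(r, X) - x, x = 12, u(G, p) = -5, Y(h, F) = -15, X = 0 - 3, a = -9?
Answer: -32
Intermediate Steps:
X = -3
P(r) = -17 (P(r) = -5 - 1*12 = -5 - 12 = -17)
Y(a, 3) + P(14) = -15 - 17 = -32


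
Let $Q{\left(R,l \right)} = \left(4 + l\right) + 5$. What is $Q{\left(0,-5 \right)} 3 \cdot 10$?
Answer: $120$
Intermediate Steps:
$Q{\left(R,l \right)} = 9 + l$
$Q{\left(0,-5 \right)} 3 \cdot 10 = \left(9 - 5\right) 3 \cdot 10 = 4 \cdot 3 \cdot 10 = 12 \cdot 10 = 120$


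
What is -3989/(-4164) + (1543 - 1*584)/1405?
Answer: 9597821/5850420 ≈ 1.6405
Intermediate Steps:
-3989/(-4164) + (1543 - 1*584)/1405 = -3989*(-1/4164) + (1543 - 584)*(1/1405) = 3989/4164 + 959*(1/1405) = 3989/4164 + 959/1405 = 9597821/5850420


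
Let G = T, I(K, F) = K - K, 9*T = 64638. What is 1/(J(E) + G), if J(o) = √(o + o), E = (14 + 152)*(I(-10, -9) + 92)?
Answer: 3591/25775290 - √1909/12887645 ≈ 0.00013593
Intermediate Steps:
T = 7182 (T = (⅑)*64638 = 7182)
I(K, F) = 0
G = 7182
E = 15272 (E = (14 + 152)*(0 + 92) = 166*92 = 15272)
J(o) = √2*√o (J(o) = √(2*o) = √2*√o)
1/(J(E) + G) = 1/(√2*√15272 + 7182) = 1/(√2*(2*√3818) + 7182) = 1/(4*√1909 + 7182) = 1/(7182 + 4*√1909)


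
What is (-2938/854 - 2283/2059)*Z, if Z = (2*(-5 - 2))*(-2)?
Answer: -15998048/125599 ≈ -127.37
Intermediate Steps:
Z = 28 (Z = (2*(-7))*(-2) = -14*(-2) = 28)
(-2938/854 - 2283/2059)*Z = (-2938/854 - 2283/2059)*28 = (-2938*1/854 - 2283*1/2059)*28 = (-1469/427 - 2283/2059)*28 = -3999512/879193*28 = -15998048/125599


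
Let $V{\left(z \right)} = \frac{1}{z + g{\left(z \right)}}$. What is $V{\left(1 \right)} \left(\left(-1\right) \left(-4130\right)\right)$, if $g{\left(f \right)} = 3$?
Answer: $\frac{2065}{2} \approx 1032.5$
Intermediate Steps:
$V{\left(z \right)} = \frac{1}{3 + z}$ ($V{\left(z \right)} = \frac{1}{z + 3} = \frac{1}{3 + z}$)
$V{\left(1 \right)} \left(\left(-1\right) \left(-4130\right)\right) = \frac{\left(-1\right) \left(-4130\right)}{3 + 1} = \frac{1}{4} \cdot 4130 = \frac{2065}{2}$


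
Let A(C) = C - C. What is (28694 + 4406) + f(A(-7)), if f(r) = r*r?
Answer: 33100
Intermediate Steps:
A(C) = 0
f(r) = r²
(28694 + 4406) + f(A(-7)) = (28694 + 4406) + 0² = 33100 + 0 = 33100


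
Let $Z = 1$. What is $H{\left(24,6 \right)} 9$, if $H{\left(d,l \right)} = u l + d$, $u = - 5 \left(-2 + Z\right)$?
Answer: $486$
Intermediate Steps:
$u = 5$ ($u = - 5 \left(-2 + 1\right) = \left(-5\right) \left(-1\right) = 5$)
$H{\left(d,l \right)} = d + 5 l$ ($H{\left(d,l \right)} = 5 l + d = d + 5 l$)
$H{\left(24,6 \right)} 9 = \left(24 + 5 \cdot 6\right) 9 = \left(24 + 30\right) 9 = 54 \cdot 9 = 486$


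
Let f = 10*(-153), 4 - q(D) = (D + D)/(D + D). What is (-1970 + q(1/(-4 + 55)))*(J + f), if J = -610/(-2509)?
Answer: 7549660720/2509 ≈ 3.0090e+6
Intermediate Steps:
q(D) = 3 (q(D) = 4 - (D + D)/(D + D) = 4 - 2*D/(2*D) = 4 - 2*D*1/(2*D) = 4 - 1*1 = 4 - 1 = 3)
f = -1530
J = 610/2509 (J = -610*(-1/2509) = 610/2509 ≈ 0.24312)
(-1970 + q(1/(-4 + 55)))*(J + f) = (-1970 + 3)*(610/2509 - 1530) = -1967*(-3838160/2509) = 7549660720/2509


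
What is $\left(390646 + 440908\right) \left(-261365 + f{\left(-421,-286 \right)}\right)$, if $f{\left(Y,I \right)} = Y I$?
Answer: $-117215020286$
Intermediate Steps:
$f{\left(Y,I \right)} = I Y$
$\left(390646 + 440908\right) \left(-261365 + f{\left(-421,-286 \right)}\right) = \left(390646 + 440908\right) \left(-261365 - -120406\right) = 831554 \left(-261365 + 120406\right) = 831554 \left(-140959\right) = -117215020286$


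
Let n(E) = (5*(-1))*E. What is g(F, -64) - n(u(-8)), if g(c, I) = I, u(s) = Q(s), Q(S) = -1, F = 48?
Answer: -69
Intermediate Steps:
u(s) = -1
n(E) = -5*E
g(F, -64) - n(u(-8)) = -64 - (-5)*(-1) = -64 - 1*5 = -64 - 5 = -69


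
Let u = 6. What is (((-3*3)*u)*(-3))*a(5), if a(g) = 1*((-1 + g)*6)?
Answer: 3888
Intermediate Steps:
a(g) = -6 + 6*g (a(g) = 1*(-6 + 6*g) = -6 + 6*g)
(((-3*3)*u)*(-3))*a(5) = ((-3*3*6)*(-3))*(-6 + 6*5) = (-9*6*(-3))*(-6 + 30) = -54*(-3)*24 = 162*24 = 3888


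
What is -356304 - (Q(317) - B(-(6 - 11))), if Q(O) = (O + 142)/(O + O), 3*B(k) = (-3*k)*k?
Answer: -225913045/634 ≈ -3.5633e+5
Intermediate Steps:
B(k) = -k**2 (B(k) = ((-3*k)*k)/3 = (-3*k**2)/3 = -k**2)
Q(O) = (142 + O)/(2*O) (Q(O) = (142 + O)/((2*O)) = (142 + O)*(1/(2*O)) = (142 + O)/(2*O))
-356304 - (Q(317) - B(-(6 - 11))) = -356304 - ((1/2)*(142 + 317)/317 - (-1)*(-(6 - 11))**2) = -356304 - ((1/2)*(1/317)*459 - (-1)*(-1*(-5))**2) = -356304 - (459/634 - (-1)*5**2) = -356304 - (459/634 - (-1)*25) = -356304 - (459/634 - 1*(-25)) = -356304 - (459/634 + 25) = -356304 - 1*16309/634 = -356304 - 16309/634 = -225913045/634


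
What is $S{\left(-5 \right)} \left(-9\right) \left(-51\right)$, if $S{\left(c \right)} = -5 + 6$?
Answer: $459$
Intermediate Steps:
$S{\left(c \right)} = 1$
$S{\left(-5 \right)} \left(-9\right) \left(-51\right) = 1 \left(-9\right) \left(-51\right) = \left(-9\right) \left(-51\right) = 459$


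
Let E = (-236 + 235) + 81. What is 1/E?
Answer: 1/80 ≈ 0.012500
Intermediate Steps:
E = 80 (E = -1 + 81 = 80)
1/E = 1/80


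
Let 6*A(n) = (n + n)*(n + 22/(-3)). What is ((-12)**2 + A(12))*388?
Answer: 189344/3 ≈ 63115.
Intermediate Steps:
A(n) = n*(-22/3 + n)/3 (A(n) = ((n + n)*(n + 22/(-3)))/6 = ((2*n)*(n + 22*(-1/3)))/6 = ((2*n)*(n - 22/3))/6 = ((2*n)*(-22/3 + n))/6 = (2*n*(-22/3 + n))/6 = n*(-22/3 + n)/3)
((-12)**2 + A(12))*388 = ((-12)**2 + (1/9)*12*(-22 + 3*12))*388 = (144 + (1/9)*12*(-22 + 36))*388 = (144 + (1/9)*12*14)*388 = (144 + 56/3)*388 = (488/3)*388 = 189344/3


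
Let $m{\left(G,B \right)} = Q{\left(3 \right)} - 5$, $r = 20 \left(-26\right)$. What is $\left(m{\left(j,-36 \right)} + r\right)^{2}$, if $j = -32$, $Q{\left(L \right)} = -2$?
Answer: $277729$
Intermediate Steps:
$r = -520$
$m{\left(G,B \right)} = -7$ ($m{\left(G,B \right)} = -2 - 5 = -7$)
$\left(m{\left(j,-36 \right)} + r\right)^{2} = \left(-7 - 520\right)^{2} = \left(-527\right)^{2} = 277729$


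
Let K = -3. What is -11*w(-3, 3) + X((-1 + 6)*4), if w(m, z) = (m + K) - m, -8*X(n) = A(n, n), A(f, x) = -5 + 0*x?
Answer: 269/8 ≈ 33.625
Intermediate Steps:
A(f, x) = -5 (A(f, x) = -5 + 0 = -5)
X(n) = 5/8 (X(n) = -⅛*(-5) = 5/8)
w(m, z) = -3 (w(m, z) = (m - 3) - m = (-3 + m) - m = -3)
-11*w(-3, 3) + X((-1 + 6)*4) = -11*(-3) + 5/8 = 33 + 5/8 = 269/8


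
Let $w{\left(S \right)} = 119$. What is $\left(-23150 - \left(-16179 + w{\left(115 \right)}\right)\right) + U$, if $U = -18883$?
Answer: $-25973$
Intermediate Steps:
$\left(-23150 - \left(-16179 + w{\left(115 \right)}\right)\right) + U = \left(-23150 + \left(16179 - 119\right)\right) - 18883 = \left(-23150 + 16060\right) - 18883 = -7090 - 18883 = -25973$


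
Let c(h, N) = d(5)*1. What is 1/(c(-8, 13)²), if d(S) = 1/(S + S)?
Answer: 100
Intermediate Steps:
d(S) = 1/(2*S)
c(h, N) = ⅒ (c(h, N) = ((½)/5)*1 = ((½)*(⅕))*1 = (⅒)*1 = ⅒)
1/(c(-8, 13)²) = 1/((⅒)²) = 1/(1/100) = 100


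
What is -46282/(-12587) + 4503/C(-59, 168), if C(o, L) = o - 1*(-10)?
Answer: -54411443/616763 ≈ -88.221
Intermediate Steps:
C(o, L) = 10 + o (C(o, L) = o + 10 = 10 + o)
-46282/(-12587) + 4503/C(-59, 168) = -46282/(-12587) + 4503/(10 - 59) = -46282*(-1/12587) + 4503/(-49) = 46282/12587 + 4503*(-1/49) = 46282/12587 - 4503/49 = -54411443/616763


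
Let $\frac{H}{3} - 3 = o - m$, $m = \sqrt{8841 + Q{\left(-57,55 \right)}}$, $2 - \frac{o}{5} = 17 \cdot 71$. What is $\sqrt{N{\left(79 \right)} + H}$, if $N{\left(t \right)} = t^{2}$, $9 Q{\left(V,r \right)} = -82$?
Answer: $\sqrt{-11825 - \sqrt{79487}} \approx 110.03 i$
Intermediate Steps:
$Q{\left(V,r \right)} = - \frac{82}{9}$ ($Q{\left(V,r \right)} = \frac{1}{9} \left(-82\right) = - \frac{82}{9}$)
$o = -6025$ ($o = 10 - 5 \cdot 17 \cdot 71 = 10 - 6035 = -6025$)
$m = \frac{\sqrt{79487}}{3}$ ($m = \sqrt{8841 - \frac{82}{9}} = \sqrt{\frac{79487}{9}} = \frac{\sqrt{79487}}{3} \approx 93.978$)
$H = -18066 - \sqrt{79487}$ ($H = 9 + 3 \left(-6025 - \frac{\sqrt{79487}}{3}\right) = 9 - \left(18075 + \sqrt{79487}\right) = -18066 - \sqrt{79487} \approx -18348.0$)
$\sqrt{N{\left(79 \right)} + H} = \sqrt{79^{2} - \left(18066 + \sqrt{79487}\right)} = \sqrt{6241 - \left(18066 + \sqrt{79487}\right)} = \sqrt{-11825 - \sqrt{79487}}$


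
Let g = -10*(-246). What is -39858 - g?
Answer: -42318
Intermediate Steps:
g = 2460
-39858 - g = -39858 - 1*2460 = -39858 - 2460 = -42318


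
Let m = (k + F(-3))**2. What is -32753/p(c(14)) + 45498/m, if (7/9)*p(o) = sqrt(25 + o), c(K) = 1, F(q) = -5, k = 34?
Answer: 45498/841 - 229271*sqrt(26)/234 ≈ -4941.9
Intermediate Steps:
p(o) = 9*sqrt(25 + o)/7
m = 841 (m = (34 - 5)**2 = 29**2 = 841)
-32753/p(c(14)) + 45498/m = -32753*7/(9*sqrt(25 + 1)) + 45498/841 = -32753*7*sqrt(26)/234 + 45498*(1/841) = -229271*sqrt(26)/234 + 45498/841 = 45498/841 - 229271*sqrt(26)/234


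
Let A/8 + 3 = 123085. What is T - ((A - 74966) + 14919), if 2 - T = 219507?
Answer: -1144114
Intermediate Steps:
A = 984656 (A = -24 + 8*123085 = -24 + 984680 = 984656)
T = -219505 (T = 2 - 1*219507 = 2 - 219507 = -219505)
T - ((A - 74966) + 14919) = -219505 - ((984656 - 74966) + 14919) = -219505 - (909690 + 14919) = -219505 - 1*924609 = -219505 - 924609 = -1144114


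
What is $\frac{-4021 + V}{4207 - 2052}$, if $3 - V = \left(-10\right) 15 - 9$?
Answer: $- \frac{3859}{2155} \approx -1.7907$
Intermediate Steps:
$V = 162$ ($V = 3 - \left(\left(-10\right) 15 - 9\right) = 3 - \left(-150 - 9\right) = 3 - -159 = 3 + 159 = 162$)
$\frac{-4021 + V}{4207 - 2052} = \frac{-4021 + 162}{4207 - 2052} = - \frac{3859}{2155}$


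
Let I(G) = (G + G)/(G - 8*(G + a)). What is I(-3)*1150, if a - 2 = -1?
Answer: -6900/13 ≈ -530.77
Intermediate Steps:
a = 1 (a = 2 - 1 = 1)
I(G) = 2*G/(-8 - 7*G) (I(G) = (G + G)/(G - 8*(G + 1)) = (2*G)/(G - 8*(1 + G)) = (2*G)/(G + (-8 - 8*G)) = (2*G)/(-8 - 7*G) = 2*G/(-8 - 7*G))
I(-3)*1150 = -2*(-3)/(8 + 7*(-3))*1150 = -2*(-3)/(8 - 21)*1150 = -2*(-3)/(-13)*1150 = -2*(-3)*(-1/13)*1150 = -6/13*1150 = -6900/13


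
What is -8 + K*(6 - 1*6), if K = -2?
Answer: -8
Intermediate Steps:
-8 + K*(6 - 1*6) = -8 - 2*(6 - 1*6) = -8 - 2*(6 - 6) = -8 - 2*0 = -8 + 0 = -8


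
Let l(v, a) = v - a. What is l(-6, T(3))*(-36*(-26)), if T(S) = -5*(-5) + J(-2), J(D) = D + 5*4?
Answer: -45864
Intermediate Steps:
J(D) = 20 + D (J(D) = D + 20 = 20 + D)
T(S) = 43 (T(S) = -5*(-5) + (20 - 2) = 25 + 18 = 43)
l(-6, T(3))*(-36*(-26)) = (-6 - 1*43)*(-36*(-26)) = (-6 - 43)*936 = -49*936 = -45864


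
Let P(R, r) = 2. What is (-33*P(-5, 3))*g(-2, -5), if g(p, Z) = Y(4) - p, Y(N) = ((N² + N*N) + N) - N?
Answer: -2244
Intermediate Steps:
Y(N) = 2*N² (Y(N) = ((N² + N²) + N) - N = (2*N² + N) - N = (N + 2*N²) - N = 2*N²)
g(p, Z) = 32 - p (g(p, Z) = 2*4² - p = 2*16 - p = 32 - p)
(-33*P(-5, 3))*g(-2, -5) = (-33*2)*(32 - 1*(-2)) = -66*(32 + 2) = -66*34 = -2244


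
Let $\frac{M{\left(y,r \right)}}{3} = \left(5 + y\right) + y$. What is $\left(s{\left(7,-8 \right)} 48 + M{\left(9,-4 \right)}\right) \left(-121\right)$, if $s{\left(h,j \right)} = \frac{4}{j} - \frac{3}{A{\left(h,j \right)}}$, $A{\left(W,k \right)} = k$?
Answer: $-7623$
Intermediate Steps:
$M{\left(y,r \right)} = 15 + 6 y$ ($M{\left(y,r \right)} = 3 \left(\left(5 + y\right) + y\right) = 3 \left(5 + 2 y\right) = 15 + 6 y$)
$s{\left(h,j \right)} = \frac{1}{j}$ ($s{\left(h,j \right)} = \frac{4}{j} - \frac{3}{j} = \frac{1}{j}$)
$\left(s{\left(7,-8 \right)} 48 + M{\left(9,-4 \right)}\right) \left(-121\right) = \left(\frac{1}{-8} \cdot 48 + \left(15 + 6 \cdot 9\right)\right) \left(-121\right) = \left(\left(- \frac{1}{8}\right) 48 + \left(15 + 54\right)\right) \left(-121\right) = \left(-6 + 69\right) \left(-121\right) = 63 \left(-121\right) = -7623$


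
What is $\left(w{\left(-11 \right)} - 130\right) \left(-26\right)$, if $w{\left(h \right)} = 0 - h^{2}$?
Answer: $6526$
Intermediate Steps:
$w{\left(h \right)} = - h^{2}$
$\left(w{\left(-11 \right)} - 130\right) \left(-26\right) = \left(- \left(-11\right)^{2} - 130\right) \left(-26\right) = \left(\left(-1\right) 121 - 130\right) \left(-26\right) = \left(-121 - 130\right) \left(-26\right) = \left(-251\right) \left(-26\right) = 6526$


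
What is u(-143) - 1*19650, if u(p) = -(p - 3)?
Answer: -19504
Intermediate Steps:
u(p) = 3 - p (u(p) = -(-3 + p) = 3 - p)
u(-143) - 1*19650 = (3 - 1*(-143)) - 1*19650 = (3 + 143) - 19650 = 146 - 19650 = -19504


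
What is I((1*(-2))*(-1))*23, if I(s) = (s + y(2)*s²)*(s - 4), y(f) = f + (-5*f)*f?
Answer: 3220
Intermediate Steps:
y(f) = f - 5*f²
I(s) = (-4 + s)*(s - 18*s²) (I(s) = (s + (2*(1 - 5*2))*s²)*(s - 4) = (s + (2*(1 - 10))*s²)*(-4 + s) = (s + (2*(-9))*s²)*(-4 + s) = (s - 18*s²)*(-4 + s) = (-4 + s)*(s - 18*s²))
I((1*(-2))*(-1))*23 = (((1*(-2))*(-1))*(-4 - 18*((1*(-2))*(-1))² + 73*((1*(-2))*(-1))))*23 = ((-2*(-1))*(-4 - 18*(-2*(-1))² + 73*(-2*(-1))))*23 = (2*(-4 - 18*2² + 73*2))*23 = (2*(-4 - 18*4 + 146))*23 = (2*(-4 - 72 + 146))*23 = (2*70)*23 = 140*23 = 3220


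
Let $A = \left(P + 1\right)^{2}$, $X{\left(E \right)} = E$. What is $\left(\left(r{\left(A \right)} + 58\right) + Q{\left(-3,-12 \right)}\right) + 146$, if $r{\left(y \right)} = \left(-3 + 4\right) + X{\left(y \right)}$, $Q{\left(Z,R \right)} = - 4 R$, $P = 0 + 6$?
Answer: $302$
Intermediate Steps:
$P = 6$
$A = 49$ ($A = \left(6 + 1\right)^{2} = 7^{2} = 49$)
$r{\left(y \right)} = 1 + y$ ($r{\left(y \right)} = \left(-3 + 4\right) + y = 1 + y$)
$\left(\left(r{\left(A \right)} + 58\right) + Q{\left(-3,-12 \right)}\right) + 146 = \left(\left(\left(1 + 49\right) + 58\right) - -48\right) + 146 = \left(\left(50 + 58\right) + 48\right) + 146 = \left(108 + 48\right) + 146 = 156 + 146 = 302$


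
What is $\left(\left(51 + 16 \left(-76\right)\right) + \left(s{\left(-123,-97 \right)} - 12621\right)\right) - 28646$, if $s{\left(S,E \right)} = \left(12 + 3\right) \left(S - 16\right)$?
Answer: $-44517$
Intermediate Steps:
$s{\left(S,E \right)} = -240 + 15 S$ ($s{\left(S,E \right)} = 15 \left(-16 + S\right) = -240 + 15 S$)
$\left(\left(51 + 16 \left(-76\right)\right) + \left(s{\left(-123,-97 \right)} - 12621\right)\right) - 28646 = \left(\left(51 + 16 \left(-76\right)\right) + \left(\left(-240 + 15 \left(-123\right)\right) - 12621\right)\right) - 28646 = \left(\left(51 - 1216\right) - 14706\right) - 28646 = \left(-1165 - 14706\right) - 28646 = -15871 - 28646 = -44517$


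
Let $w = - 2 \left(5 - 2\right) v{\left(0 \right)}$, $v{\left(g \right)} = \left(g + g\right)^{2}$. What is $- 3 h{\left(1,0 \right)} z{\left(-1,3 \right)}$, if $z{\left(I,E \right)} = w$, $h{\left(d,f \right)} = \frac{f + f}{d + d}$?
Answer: $0$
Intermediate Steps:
$h{\left(d,f \right)} = \frac{f}{d}$ ($h{\left(d,f \right)} = \frac{2 f}{2 d} = 2 f \frac{1}{2 d} = \frac{f}{d}$)
$v{\left(g \right)} = 4 g^{2}$ ($v{\left(g \right)} = \left(2 g\right)^{2} = 4 g^{2}$)
$w = 0$ ($w = - 2 \left(5 - 2\right) 4 \cdot 0^{2} = \left(-2\right) 3 \cdot 4 \cdot 0 = \left(-6\right) 0 = 0$)
$z{\left(I,E \right)} = 0$
$- 3 h{\left(1,0 \right)} z{\left(-1,3 \right)} = - 3 \cdot \frac{0}{1} \cdot 0 = - 3 \cdot 0 \cdot 1 \cdot 0 = \left(-3\right) 0 \cdot 0 = 0 \cdot 0 = 0$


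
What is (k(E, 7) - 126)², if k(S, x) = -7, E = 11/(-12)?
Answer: 17689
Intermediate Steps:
E = -11/12 (E = 11*(-1/12) = -11/12 ≈ -0.91667)
(k(E, 7) - 126)² = (-7 - 126)² = (-133)² = 17689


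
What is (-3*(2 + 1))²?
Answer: 81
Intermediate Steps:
(-3*(2 + 1))² = (-3*3)² = (-9)² = 81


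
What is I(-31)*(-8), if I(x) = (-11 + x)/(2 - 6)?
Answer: -84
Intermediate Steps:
I(x) = 11/4 - x/4 (I(x) = (-11 + x)/(-4) = (-11 + x)*(-¼) = 11/4 - x/4)
I(-31)*(-8) = (11/4 - ¼*(-31))*(-8) = (11/4 + 31/4)*(-8) = (21/2)*(-8) = -84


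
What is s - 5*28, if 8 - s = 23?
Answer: -155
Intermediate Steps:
s = -15 (s = 8 - 1*23 = 8 - 23 = -15)
s - 5*28 = -15 - 5*28 = -15 - 140 = -155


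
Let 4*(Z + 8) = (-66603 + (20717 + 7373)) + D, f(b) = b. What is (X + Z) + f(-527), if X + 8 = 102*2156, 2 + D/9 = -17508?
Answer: 681373/4 ≈ 1.7034e+5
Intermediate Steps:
D = -157590 (D = -18 + 9*(-17508) = -18 - 157572 = -157590)
X = 219904 (X = -8 + 102*2156 = -8 + 219912 = 219904)
Z = -196135/4 (Z = -8 + ((-66603 + (20717 + 7373)) - 157590)/4 = -8 + ((-66603 + 28090) - 157590)/4 = -8 + (-38513 - 157590)/4 = -8 + (¼)*(-196103) = -8 - 196103/4 = -196135/4 ≈ -49034.)
(X + Z) + f(-527) = (219904 - 196135/4) - 527 = 683481/4 - 527 = 681373/4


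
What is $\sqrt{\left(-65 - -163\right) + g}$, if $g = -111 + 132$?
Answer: $\sqrt{119} \approx 10.909$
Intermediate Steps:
$g = 21$
$\sqrt{\left(-65 - -163\right) + g} = \sqrt{\left(-65 - -163\right) + 21} = \sqrt{\left(-65 + 163\right) + 21} = \sqrt{98 + 21} = \sqrt{119}$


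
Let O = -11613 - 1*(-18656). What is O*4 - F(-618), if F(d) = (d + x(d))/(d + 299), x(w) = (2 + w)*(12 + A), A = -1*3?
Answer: 8980706/319 ≈ 28153.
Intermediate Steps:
A = -3
O = 7043 (O = -11613 + 18656 = 7043)
x(w) = 18 + 9*w (x(w) = (2 + w)*(12 - 3) = (2 + w)*9 = 18 + 9*w)
F(d) = (18 + 10*d)/(299 + d) (F(d) = (d + (18 + 9*d))/(d + 299) = (18 + 10*d)/(299 + d))
O*4 - F(-618) = 7043*4 - 2*(9 + 5*(-618))/(299 - 618) = 28172 - 2*(9 - 3090)/(-319) = 28172 - 2*(-1)*(-3081)/319 = 28172 - 1*6162/319 = 28172 - 6162/319 = 8980706/319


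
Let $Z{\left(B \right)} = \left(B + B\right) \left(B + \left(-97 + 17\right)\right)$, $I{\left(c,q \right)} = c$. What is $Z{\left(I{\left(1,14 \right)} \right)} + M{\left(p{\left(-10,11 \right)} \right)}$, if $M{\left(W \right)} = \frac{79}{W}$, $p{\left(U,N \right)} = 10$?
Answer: $- \frac{1501}{10} \approx -150.1$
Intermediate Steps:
$Z{\left(B \right)} = 2 B \left(-80 + B\right)$ ($Z{\left(B \right)} = 2 B \left(B - 80\right) = 2 B \left(-80 + B\right)$)
$Z{\left(I{\left(1,14 \right)} \right)} + M{\left(p{\left(-10,11 \right)} \right)} = 2 \cdot 1 \left(-80 + 1\right) + \frac{79}{10} = 2 \cdot 1 \left(-79\right) + 79 \cdot \frac{1}{10} = -158 + \frac{79}{10} = - \frac{1501}{10}$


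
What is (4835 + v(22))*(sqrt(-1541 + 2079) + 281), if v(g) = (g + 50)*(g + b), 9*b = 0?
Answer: 1803739 + 6419*sqrt(538) ≈ 1.9526e+6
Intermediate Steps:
b = 0 (b = (1/9)*0 = 0)
v(g) = g*(50 + g) (v(g) = (g + 50)*(g + 0) = (50 + g)*g = g*(50 + g))
(4835 + v(22))*(sqrt(-1541 + 2079) + 281) = (4835 + 22*(50 + 22))*(sqrt(-1541 + 2079) + 281) = (4835 + 22*72)*(sqrt(538) + 281) = (4835 + 1584)*(281 + sqrt(538)) = 6419*(281 + sqrt(538)) = 1803739 + 6419*sqrt(538)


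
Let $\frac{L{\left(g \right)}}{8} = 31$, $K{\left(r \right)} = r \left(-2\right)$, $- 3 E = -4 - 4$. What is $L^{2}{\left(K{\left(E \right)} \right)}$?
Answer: $61504$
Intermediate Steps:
$E = \frac{8}{3}$ ($E = - \frac{-4 - 4}{3} = \left(- \frac{1}{3}\right) \left(-8\right) = \frac{8}{3} \approx 2.6667$)
$K{\left(r \right)} = - 2 r$
$L{\left(g \right)} = 248$ ($L{\left(g \right)} = 8 \cdot 31 = 248$)
$L^{2}{\left(K{\left(E \right)} \right)} = 248^{2} = 61504$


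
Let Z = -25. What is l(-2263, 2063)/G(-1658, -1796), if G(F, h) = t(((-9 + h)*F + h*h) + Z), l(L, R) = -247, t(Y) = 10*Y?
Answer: -247/62182810 ≈ -3.9722e-6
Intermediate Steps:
G(F, h) = -250 + 10*h**2 + 10*F*(-9 + h) (G(F, h) = 10*(((-9 + h)*F + h*h) - 25) = 10*((F*(-9 + h) + h**2) - 25) = 10*((h**2 + F*(-9 + h)) - 25) = 10*(-25 + h**2 + F*(-9 + h)) = -250 + 10*h**2 + 10*F*(-9 + h))
l(-2263, 2063)/G(-1658, -1796) = -247/(-250 - 90*(-1658) + 10*(-1796)**2 + 10*(-1658)*(-1796)) = -247/(-250 + 149220 + 10*3225616 + 29777680) = -247/(-250 + 149220 + 32256160 + 29777680) = -247/62182810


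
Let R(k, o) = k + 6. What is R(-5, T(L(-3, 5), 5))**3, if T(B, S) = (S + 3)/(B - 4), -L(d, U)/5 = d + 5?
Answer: 1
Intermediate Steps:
L(d, U) = -25 - 5*d (L(d, U) = -5*(d + 5) = -5*(5 + d) = -25 - 5*d)
T(B, S) = (3 + S)/(-4 + B)
R(k, o) = 6 + k
R(-5, T(L(-3, 5), 5))**3 = (6 - 5)**3 = 1**3 = 1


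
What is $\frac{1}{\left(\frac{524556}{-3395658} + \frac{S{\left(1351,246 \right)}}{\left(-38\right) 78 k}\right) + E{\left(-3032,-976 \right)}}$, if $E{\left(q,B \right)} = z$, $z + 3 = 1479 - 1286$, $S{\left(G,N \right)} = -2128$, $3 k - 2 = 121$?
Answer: $\frac{904942857}{171815195060} \approx 0.005267$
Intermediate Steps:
$k = 41$ ($k = \frac{2}{3} + \frac{1}{3} \cdot 121 = \frac{2}{3} + \frac{121}{3} = 41$)
$z = 190$ ($z = -3 + \left(1479 - 1286\right) = -3 + 193 = 190$)
$E{\left(q,B \right)} = 190$
$\frac{1}{\left(\frac{524556}{-3395658} + \frac{S{\left(1351,246 \right)}}{\left(-38\right) 78 k}\right) + E{\left(-3032,-976 \right)}} = \frac{1}{\left(\frac{524556}{-3395658} - \frac{2128}{\left(-38\right) 78 \cdot 41}\right) + 190} = \frac{1}{\left(524556 \left(- \frac{1}{3395658}\right) - \frac{2128}{\left(-2964\right) 41}\right) + 190} = \frac{1}{\left(- \frac{87426}{565943} - \frac{2128}{-121524}\right) + 190} = \frac{1}{\left(- \frac{87426}{565943} - - \frac{28}{1599}\right) + 190} = \frac{1}{\left(- \frac{87426}{565943} + \frac{28}{1599}\right) + 190} = \frac{1}{- \frac{123947770}{904942857} + 190} = \frac{1}{\frac{171815195060}{904942857}} = \frac{904942857}{171815195060}$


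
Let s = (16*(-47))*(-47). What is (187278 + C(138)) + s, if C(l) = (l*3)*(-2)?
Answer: 221794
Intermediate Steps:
s = 35344 (s = -752*(-47) = 35344)
C(l) = -6*l (C(l) = (3*l)*(-2) = -6*l)
(187278 + C(138)) + s = (187278 - 6*138) + 35344 = (187278 - 828) + 35344 = 186450 + 35344 = 221794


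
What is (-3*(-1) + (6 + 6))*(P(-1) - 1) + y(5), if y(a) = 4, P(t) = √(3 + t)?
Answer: -11 + 15*√2 ≈ 10.213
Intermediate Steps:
(-3*(-1) + (6 + 6))*(P(-1) - 1) + y(5) = (-3*(-1) + (6 + 6))*(√(3 - 1) - 1) + 4 = (3 + 12)*(√2 - 1) + 4 = 15*(-1 + √2) + 4 = (-15 + 15*√2) + 4 = -11 + 15*√2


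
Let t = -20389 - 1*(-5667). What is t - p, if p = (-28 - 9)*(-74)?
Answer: -17460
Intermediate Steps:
t = -14722 (t = -20389 + 5667 = -14722)
p = 2738 (p = -37*(-74) = 2738)
t - p = -14722 - 1*2738 = -14722 - 2738 = -17460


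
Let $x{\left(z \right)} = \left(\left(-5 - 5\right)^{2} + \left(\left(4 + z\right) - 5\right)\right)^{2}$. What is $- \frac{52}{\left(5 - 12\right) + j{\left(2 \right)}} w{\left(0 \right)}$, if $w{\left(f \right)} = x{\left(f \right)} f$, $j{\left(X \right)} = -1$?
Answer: $0$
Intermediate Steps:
$x{\left(z \right)} = \left(99 + z\right)^{2}$ ($x{\left(z \right)} = \left(\left(-10\right)^{2} + \left(-1 + z\right)\right)^{2} = \left(100 + \left(-1 + z\right)\right)^{2} = \left(99 + z\right)^{2}$)
$w{\left(f \right)} = f \left(99 + f\right)^{2}$ ($w{\left(f \right)} = \left(99 + f\right)^{2} f = f \left(99 + f\right)^{2}$)
$- \frac{52}{\left(5 - 12\right) + j{\left(2 \right)}} w{\left(0 \right)} = - \frac{52}{\left(5 - 12\right) - 1} \cdot 0 \left(99 + 0\right)^{2} = - \frac{52}{-7 - 1} \cdot 0 \cdot 99^{2} = - \frac{52}{-8} \cdot 0 \cdot 9801 = \left(-52\right) \left(- \frac{1}{8}\right) 0 = \frac{13}{2} \cdot 0 = 0$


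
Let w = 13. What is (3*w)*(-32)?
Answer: -1248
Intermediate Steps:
(3*w)*(-32) = (3*13)*(-32) = 39*(-32) = -1248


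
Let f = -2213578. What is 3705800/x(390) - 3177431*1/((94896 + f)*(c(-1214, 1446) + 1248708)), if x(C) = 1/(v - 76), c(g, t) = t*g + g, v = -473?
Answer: -2189480406090107157431/1076184521900 ≈ -2.0345e+9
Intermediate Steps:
c(g, t) = g + g*t (c(g, t) = g*t + g = g + g*t)
x(C) = -1/549 (x(C) = 1/(-473 - 76) = 1/(-549) = -1/549)
3705800/x(390) - 3177431*1/((94896 + f)*(c(-1214, 1446) + 1248708)) = 3705800/(-1/549) - 3177431*1/((94896 - 2213578)*(-1214*(1 + 1446) + 1248708)) = 3705800*(-549) - 3177431*(-1/(2118682*(-1214*1447 + 1248708))) = -2034484200 - 3177431*(-1/(2118682*(-1756658 + 1248708))) = -2034484200 - 3177431/((-507950*(-2118682))) = -2034484200 - 3177431/1076184521900 = -2189480406090107157431/1076184521900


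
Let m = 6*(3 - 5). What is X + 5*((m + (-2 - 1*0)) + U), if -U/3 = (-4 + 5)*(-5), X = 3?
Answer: 8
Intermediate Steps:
U = 15 (U = -3*(-4 + 5)*(-5) = -3*(-5) = 15)
m = -12 (m = 6*(-2) = -12)
X + 5*((m + (-2 - 1*0)) + U) = 3 + 5*((-12 + (-2 - 1*0)) + 15) = 3 + 5*((-12 + (-2 + 0)) + 15) = 3 + 5*((-12 - 2) + 15) = 3 + 5*(-14 + 15) = 3 + 5*1 = 3 + 5 = 8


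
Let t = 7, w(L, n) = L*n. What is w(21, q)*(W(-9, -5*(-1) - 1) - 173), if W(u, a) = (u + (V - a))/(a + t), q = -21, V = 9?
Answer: 840987/11 ≈ 76453.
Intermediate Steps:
W(u, a) = (9 + u - a)/(7 + a) (W(u, a) = (u + (9 - a))/(a + 7) = (9 + u - a)/(7 + a))
w(21, q)*(W(-9, -5*(-1) - 1) - 173) = (21*(-21))*((9 - 9 - (-5*(-1) - 1))/(7 + (-5*(-1) - 1)) - 173) = -441*((9 - 9 - (5 - 1))/(7 + (5 - 1)) - 173) = -441*((9 - 9 - 1*4)/(7 + 4) - 173) = -441*((9 - 9 - 4)/11 - 173) = -441*((1/11)*(-4) - 173) = -441*(-4/11 - 173) = -441*(-1907/11) = 840987/11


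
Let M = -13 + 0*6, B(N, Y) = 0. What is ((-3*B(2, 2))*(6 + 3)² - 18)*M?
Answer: 234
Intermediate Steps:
M = -13 (M = -13 + 0 = -13)
((-3*B(2, 2))*(6 + 3)² - 18)*M = ((-3*0)*(6 + 3)² - 18)*(-13) = (0*9² - 18)*(-13) = (0*81 - 18)*(-13) = (0 - 18)*(-13) = -18*(-13) = 234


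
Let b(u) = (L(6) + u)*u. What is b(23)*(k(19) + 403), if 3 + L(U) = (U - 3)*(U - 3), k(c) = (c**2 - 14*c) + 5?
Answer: 335501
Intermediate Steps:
k(c) = 5 + c**2 - 14*c
L(U) = -3 + (-3 + U)**2 (L(U) = -3 + (U - 3)*(U - 3) = -3 + (-3 + U)*(-3 + U) = -3 + (-3 + U)**2)
b(u) = u*(6 + u) (b(u) = ((-3 + (-3 + 6)**2) + u)*u = ((-3 + 3**2) + u)*u = ((-3 + 9) + u)*u = (6 + u)*u = u*(6 + u))
b(23)*(k(19) + 403) = (23*(6 + 23))*((5 + 19**2 - 14*19) + 403) = (23*29)*((5 + 361 - 266) + 403) = 667*(100 + 403) = 667*503 = 335501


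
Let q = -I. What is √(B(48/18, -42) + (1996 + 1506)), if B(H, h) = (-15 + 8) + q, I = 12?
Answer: 9*√43 ≈ 59.017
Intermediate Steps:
q = -12 (q = -1*12 = -12)
B(H, h) = -19 (B(H, h) = (-15 + 8) - 12 = -7 - 12 = -19)
√(B(48/18, -42) + (1996 + 1506)) = √(-19 + (1996 + 1506)) = √(-19 + 3502) = √3483 = 9*√43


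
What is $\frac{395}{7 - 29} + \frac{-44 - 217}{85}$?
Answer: $- \frac{39317}{1870} \approx -21.025$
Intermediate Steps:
$\frac{395}{7 - 29} + \frac{-44 - 217}{85} = \frac{395}{7 - 29} + \left(-44 - 217\right) \frac{1}{85} = \frac{395}{-22} - \frac{261}{85} = 395 \left(- \frac{1}{22}\right) - \frac{261}{85} = - \frac{395}{22} - \frac{261}{85} = - \frac{39317}{1870}$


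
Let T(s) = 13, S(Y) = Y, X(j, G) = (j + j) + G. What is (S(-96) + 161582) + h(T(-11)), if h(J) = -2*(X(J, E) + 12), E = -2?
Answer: 161414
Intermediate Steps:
X(j, G) = G + 2*j (X(j, G) = 2*j + G = G + 2*j)
h(J) = -20 - 4*J (h(J) = -2*((-2 + 2*J) + 12) = -2*(10 + 2*J) = -20 - 4*J)
(S(-96) + 161582) + h(T(-11)) = (-96 + 161582) + (-20 - 4*13) = 161486 + (-20 - 52) = 161486 - 72 = 161414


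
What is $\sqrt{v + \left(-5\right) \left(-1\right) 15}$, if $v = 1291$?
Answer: $\sqrt{1366} \approx 36.959$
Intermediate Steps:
$\sqrt{v + \left(-5\right) \left(-1\right) 15} = \sqrt{1291 + \left(-5\right) \left(-1\right) 15} = \sqrt{1291 + 5 \cdot 15} = \sqrt{1291 + 75} = \sqrt{1366}$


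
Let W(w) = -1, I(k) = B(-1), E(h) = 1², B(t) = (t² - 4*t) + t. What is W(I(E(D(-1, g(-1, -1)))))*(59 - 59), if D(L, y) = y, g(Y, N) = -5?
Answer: 0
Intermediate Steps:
B(t) = t² - 3*t
E(h) = 1
I(k) = 4 (I(k) = -(-3 - 1) = -1*(-4) = 4)
W(I(E(D(-1, g(-1, -1)))))*(59 - 59) = -(59 - 59) = -1*0 = 0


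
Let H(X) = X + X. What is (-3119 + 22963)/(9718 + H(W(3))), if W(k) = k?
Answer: 451/221 ≈ 2.0407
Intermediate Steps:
H(X) = 2*X
(-3119 + 22963)/(9718 + H(W(3))) = (-3119 + 22963)/(9718 + 2*3) = 19844/(9718 + 6) = 19844/9724 = 19844*(1/9724) = 451/221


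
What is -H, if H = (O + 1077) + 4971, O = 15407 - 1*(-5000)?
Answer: -26455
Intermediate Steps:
O = 20407 (O = 15407 + 5000 = 20407)
H = 26455 (H = (20407 + 1077) + 4971 = 21484 + 4971 = 26455)
-H = -1*26455 = -26455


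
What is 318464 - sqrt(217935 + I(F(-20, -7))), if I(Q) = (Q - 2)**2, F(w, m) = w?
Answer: 318464 - sqrt(218419) ≈ 3.1800e+5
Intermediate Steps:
I(Q) = (-2 + Q)**2
318464 - sqrt(217935 + I(F(-20, -7))) = 318464 - sqrt(217935 + (-2 - 20)**2) = 318464 - sqrt(217935 + (-22)**2) = 318464 - sqrt(217935 + 484) = 318464 - sqrt(218419)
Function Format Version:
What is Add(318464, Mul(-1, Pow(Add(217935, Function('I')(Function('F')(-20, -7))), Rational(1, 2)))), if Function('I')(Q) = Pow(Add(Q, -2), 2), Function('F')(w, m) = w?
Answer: Add(318464, Mul(-1, Pow(218419, Rational(1, 2)))) ≈ 3.1800e+5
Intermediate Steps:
Function('I')(Q) = Pow(Add(-2, Q), 2)
Add(318464, Mul(-1, Pow(Add(217935, Function('I')(Function('F')(-20, -7))), Rational(1, 2)))) = Add(318464, Mul(-1, Pow(Add(217935, Pow(Add(-2, -20), 2)), Rational(1, 2)))) = Add(318464, Mul(-1, Pow(Add(217935, Pow(-22, 2)), Rational(1, 2)))) = Add(318464, Mul(-1, Pow(Add(217935, 484), Rational(1, 2)))) = Add(318464, Mul(-1, Pow(218419, Rational(1, 2))))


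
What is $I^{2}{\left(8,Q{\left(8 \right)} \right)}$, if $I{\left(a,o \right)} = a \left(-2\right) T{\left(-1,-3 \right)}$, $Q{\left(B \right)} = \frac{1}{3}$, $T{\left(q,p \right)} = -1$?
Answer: $256$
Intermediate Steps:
$Q{\left(B \right)} = \frac{1}{3}$
$I{\left(a,o \right)} = 2 a$ ($I{\left(a,o \right)} = a \left(-2\right) \left(-1\right) = - 2 a \left(-1\right) = 2 a$)
$I^{2}{\left(8,Q{\left(8 \right)} \right)} = \left(2 \cdot 8\right)^{2} = 16^{2} = 256$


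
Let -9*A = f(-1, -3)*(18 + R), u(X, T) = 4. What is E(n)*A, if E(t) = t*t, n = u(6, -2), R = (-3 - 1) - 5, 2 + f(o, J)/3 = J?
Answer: 240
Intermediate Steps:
f(o, J) = -6 + 3*J
R = -9 (R = -4 - 5 = -9)
n = 4
E(t) = t²
A = 15 (A = -(-6 + 3*(-3))*(18 - 9)/9 = -(-6 - 9)*9/9 = -(-5)*9/3 = -⅑*(-135) = 15)
E(n)*A = 4²*15 = 16*15 = 240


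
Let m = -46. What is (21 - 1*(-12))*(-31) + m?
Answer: -1069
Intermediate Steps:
(21 - 1*(-12))*(-31) + m = (21 - 1*(-12))*(-31) - 46 = (21 + 12)*(-31) - 46 = 33*(-31) - 46 = -1023 - 46 = -1069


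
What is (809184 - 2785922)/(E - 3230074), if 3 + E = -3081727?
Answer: 988369/3155902 ≈ 0.31318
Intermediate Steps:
E = -3081730 (E = -3 - 3081727 = -3081730)
(809184 - 2785922)/(E - 3230074) = (809184 - 2785922)/(-3081730 - 3230074) = -1976738/(-6311804) = -1976738*(-1/6311804) = 988369/3155902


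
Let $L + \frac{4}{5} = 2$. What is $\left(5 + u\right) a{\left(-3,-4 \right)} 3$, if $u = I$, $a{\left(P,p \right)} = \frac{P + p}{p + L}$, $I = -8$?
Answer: $- \frac{45}{2} \approx -22.5$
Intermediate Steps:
$L = \frac{6}{5}$ ($L = - \frac{4}{5} + 2 = \frac{6}{5} \approx 1.2$)
$a{\left(P,p \right)} = \frac{P + p}{\frac{6}{5} + p}$ ($a{\left(P,p \right)} = \frac{P + p}{p + \frac{6}{5}} = \frac{P + p}{\frac{6}{5} + p}$)
$u = -8$
$\left(5 + u\right) a{\left(-3,-4 \right)} 3 = \left(5 - 8\right) \frac{5 \left(-3 - 4\right)}{6 + 5 \left(-4\right)} 3 = - 3 \cdot 5 \frac{1}{6 - 20} \left(-7\right) 3 = - 3 \cdot 5 \frac{1}{-14} \left(-7\right) 3 = - 3 \cdot 5 \left(- \frac{1}{14}\right) \left(-7\right) 3 = - 3 \cdot \frac{5}{2} \cdot 3 = \left(-3\right) \frac{15}{2} = - \frac{45}{2}$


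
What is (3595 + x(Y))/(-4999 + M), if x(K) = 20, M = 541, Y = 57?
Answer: -1205/1486 ≈ -0.81090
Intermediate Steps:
(3595 + x(Y))/(-4999 + M) = (3595 + 20)/(-4999 + 541) = 3615/(-4458) = 3615*(-1/4458) = -1205/1486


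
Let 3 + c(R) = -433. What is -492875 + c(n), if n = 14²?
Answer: -493311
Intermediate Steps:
n = 196
c(R) = -436 (c(R) = -3 - 433 = -436)
-492875 + c(n) = -492875 - 436 = -493311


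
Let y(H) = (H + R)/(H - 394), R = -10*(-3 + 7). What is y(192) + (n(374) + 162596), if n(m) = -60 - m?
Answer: 16378286/101 ≈ 1.6216e+5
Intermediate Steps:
R = -40 (R = -10*4 = -40)
y(H) = (-40 + H)/(-394 + H) (y(H) = (H - 40)/(H - 394) = (-40 + H)/(-394 + H))
y(192) + (n(374) + 162596) = (-40 + 192)/(-394 + 192) + ((-60 - 1*374) + 162596) = 152/(-202) + ((-60 - 374) + 162596) = -1/202*152 + (-434 + 162596) = -76/101 + 162162 = 16378286/101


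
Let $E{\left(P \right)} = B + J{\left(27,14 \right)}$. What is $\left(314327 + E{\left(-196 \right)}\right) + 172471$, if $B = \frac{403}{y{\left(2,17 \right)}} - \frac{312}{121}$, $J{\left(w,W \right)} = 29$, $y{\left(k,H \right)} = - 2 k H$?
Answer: $\frac{4005542577}{8228} \approx 4.8682 \cdot 10^{5}$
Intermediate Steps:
$y{\left(k,H \right)} = - 2 H k$
$B = - \frac{69979}{8228}$ ($B = \frac{403}{\left(-2\right) 17 \cdot 2} - \frac{312}{121} = \frac{403}{-68} - \frac{312}{121} = 403 \left(- \frac{1}{68}\right) - \frac{312}{121} = - \frac{403}{68} - \frac{312}{121} = - \frac{69979}{8228} \approx -8.505$)
$E{\left(P \right)} = \frac{168633}{8228}$ ($E{\left(P \right)} = - \frac{69979}{8228} + 29 = \frac{168633}{8228}$)
$\left(314327 + E{\left(-196 \right)}\right) + 172471 = \left(314327 + \frac{168633}{8228}\right) + 172471 = \frac{2586451189}{8228} + 172471 = \frac{4005542577}{8228}$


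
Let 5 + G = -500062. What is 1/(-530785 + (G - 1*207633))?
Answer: -1/1238485 ≈ -8.0744e-7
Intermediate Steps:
G = -500067 (G = -5 - 500062 = -500067)
1/(-530785 + (G - 1*207633)) = 1/(-530785 + (-500067 - 1*207633)) = 1/(-530785 + (-500067 - 207633)) = 1/(-530785 - 707700) = 1/(-1238485) = -1/1238485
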